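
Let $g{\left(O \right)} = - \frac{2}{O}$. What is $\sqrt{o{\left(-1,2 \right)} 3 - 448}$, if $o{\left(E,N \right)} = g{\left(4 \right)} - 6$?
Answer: $\frac{i \sqrt{1870}}{2} \approx 21.622 i$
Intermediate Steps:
$o{\left(E,N \right)} = - \frac{13}{2}$ ($o{\left(E,N \right)} = - \frac{2}{4} - 6 = \left(-2\right) \frac{1}{4} - 6 = - \frac{1}{2} - 6 = - \frac{13}{2}$)
$\sqrt{o{\left(-1,2 \right)} 3 - 448} = \sqrt{\left(- \frac{13}{2}\right) 3 - 448} = \sqrt{- \frac{39}{2} - 448} = \sqrt{- \frac{935}{2}} = \frac{i \sqrt{1870}}{2}$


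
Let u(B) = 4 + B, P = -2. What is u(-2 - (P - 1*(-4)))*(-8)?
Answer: 0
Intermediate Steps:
u(-2 - (P - 1*(-4)))*(-8) = (4 + (-2 - (-2 - 1*(-4))))*(-8) = (4 + (-2 - (-2 + 4)))*(-8) = (4 + (-2 - 1*2))*(-8) = (4 + (-2 - 2))*(-8) = (4 - 4)*(-8) = 0*(-8) = 0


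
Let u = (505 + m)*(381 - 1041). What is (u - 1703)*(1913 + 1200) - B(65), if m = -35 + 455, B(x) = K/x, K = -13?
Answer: -9528939694/5 ≈ -1.9058e+9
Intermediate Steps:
B(x) = -13/x
m = 420
u = -610500 (u = (505 + 420)*(381 - 1041) = 925*(-660) = -610500)
(u - 1703)*(1913 + 1200) - B(65) = (-610500 - 1703)*(1913 + 1200) - (-13)/65 = -612203*3113 - (-13)/65 = -1905787939 - 1*(-⅕) = -1905787939 + ⅕ = -9528939694/5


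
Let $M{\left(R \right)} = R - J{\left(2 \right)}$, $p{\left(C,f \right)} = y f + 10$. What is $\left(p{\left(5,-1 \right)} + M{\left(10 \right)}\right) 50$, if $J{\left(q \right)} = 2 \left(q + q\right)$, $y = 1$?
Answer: $550$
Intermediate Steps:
$J{\left(q \right)} = 4 q$ ($J{\left(q \right)} = 2 \cdot 2 q = 4 q$)
$p{\left(C,f \right)} = 10 + f$ ($p{\left(C,f \right)} = 1 f + 10 = f + 10 = 10 + f$)
$M{\left(R \right)} = -8 + R$ ($M{\left(R \right)} = R - 4 \cdot 2 = R - 8 = -8 + R$)
$\left(p{\left(5,-1 \right)} + M{\left(10 \right)}\right) 50 = \left(\left(10 - 1\right) + \left(-8 + 10\right)\right) 50 = \left(9 + 2\right) 50 = 11 \cdot 50 = 550$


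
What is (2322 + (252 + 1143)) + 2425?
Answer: 6142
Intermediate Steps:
(2322 + (252 + 1143)) + 2425 = (2322 + 1395) + 2425 = 3717 + 2425 = 6142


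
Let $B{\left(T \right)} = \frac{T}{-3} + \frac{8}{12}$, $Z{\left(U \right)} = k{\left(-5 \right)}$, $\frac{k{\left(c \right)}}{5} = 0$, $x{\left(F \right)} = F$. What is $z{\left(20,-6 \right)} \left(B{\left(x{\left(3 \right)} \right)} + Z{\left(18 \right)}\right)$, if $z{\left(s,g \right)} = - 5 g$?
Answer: $-10$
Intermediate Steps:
$k{\left(c \right)} = 0$ ($k{\left(c \right)} = 5 \cdot 0 = 0$)
$Z{\left(U \right)} = 0$
$B{\left(T \right)} = \frac{2}{3} - \frac{T}{3}$ ($B{\left(T \right)} = T \left(- \frac{1}{3}\right) + 8 \cdot \frac{1}{12} = - \frac{T}{3} + \frac{2}{3} = \frac{2}{3} - \frac{T}{3}$)
$z{\left(20,-6 \right)} \left(B{\left(x{\left(3 \right)} \right)} + Z{\left(18 \right)}\right) = \left(-5\right) \left(-6\right) \left(\left(\frac{2}{3} - 1\right) + 0\right) = 30 \left(\left(\frac{2}{3} - 1\right) + 0\right) = 30 \left(- \frac{1}{3} + 0\right) = 30 \left(- \frac{1}{3}\right) = -10$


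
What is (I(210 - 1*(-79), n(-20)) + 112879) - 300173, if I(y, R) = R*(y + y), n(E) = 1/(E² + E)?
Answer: -35585571/190 ≈ -1.8729e+5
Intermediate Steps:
n(E) = 1/(E + E²)
I(y, R) = 2*R*y (I(y, R) = R*(2*y) = 2*R*y)
(I(210 - 1*(-79), n(-20)) + 112879) - 300173 = (2*(1/((-20)*(1 - 20)))*(210 - 1*(-79)) + 112879) - 300173 = (2*(-1/20/(-19))*(210 + 79) + 112879) - 300173 = (2*(-1/20*(-1/19))*289 + 112879) - 300173 = (2*(1/380)*289 + 112879) - 300173 = (289/190 + 112879) - 300173 = 21447299/190 - 300173 = -35585571/190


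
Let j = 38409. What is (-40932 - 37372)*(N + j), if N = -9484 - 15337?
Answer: -1063994752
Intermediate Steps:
N = -24821
(-40932 - 37372)*(N + j) = (-40932 - 37372)*(-24821 + 38409) = -78304*13588 = -1063994752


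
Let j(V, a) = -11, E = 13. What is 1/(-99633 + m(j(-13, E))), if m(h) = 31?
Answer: -1/99602 ≈ -1.0040e-5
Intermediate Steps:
1/(-99633 + m(j(-13, E))) = 1/(-99633 + 31) = 1/(-99602) = -1/99602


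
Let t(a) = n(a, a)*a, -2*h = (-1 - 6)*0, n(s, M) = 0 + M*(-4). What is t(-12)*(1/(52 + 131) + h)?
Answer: -192/61 ≈ -3.1475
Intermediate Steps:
n(s, M) = -4*M (n(s, M) = 0 - 4*M = -4*M)
h = 0 (h = -(-1 - 6)*0/2 = -(-7)*0/2 = -½*0 = 0)
t(a) = -4*a² (t(a) = (-4*a)*a = -4*a²)
t(-12)*(1/(52 + 131) + h) = (-4*(-12)²)*(1/(52 + 131) + 0) = (-4*144)*(1/183 + 0) = -576*(1/183 + 0) = -576*1/183 = -192/61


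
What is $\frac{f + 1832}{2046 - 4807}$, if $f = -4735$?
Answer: $\frac{2903}{2761} \approx 1.0514$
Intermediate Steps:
$\frac{f + 1832}{2046 - 4807} = \frac{-4735 + 1832}{2046 - 4807} = - \frac{2903}{-2761} = \left(-2903\right) \left(- \frac{1}{2761}\right) = \frac{2903}{2761}$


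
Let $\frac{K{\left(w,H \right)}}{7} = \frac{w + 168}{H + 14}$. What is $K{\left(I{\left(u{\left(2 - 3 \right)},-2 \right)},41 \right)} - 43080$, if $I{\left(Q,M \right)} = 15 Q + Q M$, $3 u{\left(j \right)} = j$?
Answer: $- \frac{7104763}{165} \approx -43059.0$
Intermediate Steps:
$u{\left(j \right)} = \frac{j}{3}$
$I{\left(Q,M \right)} = 15 Q + M Q$
$K{\left(w,H \right)} = \frac{7 \left(168 + w\right)}{14 + H}$ ($K{\left(w,H \right)} = 7 \frac{w + 168}{H + 14} = 7 \frac{168 + w}{14 + H} = \frac{7 \left(168 + w\right)}{14 + H}$)
$K{\left(I{\left(u{\left(2 - 3 \right)},-2 \right)},41 \right)} - 43080 = \frac{7 \left(168 + \frac{2 - 3}{3} \left(15 - 2\right)\right)}{14 + 41} - 43080 = \frac{7 \left(168 + \frac{1}{3} \left(-1\right) 13\right)}{55} - 43080 = 7 \cdot \frac{1}{55} \left(168 - \frac{13}{3}\right) - 43080 = 7 \cdot \frac{1}{55} \cdot \frac{491}{3} - 43080 = \frac{3437}{165} - 43080 = - \frac{7104763}{165}$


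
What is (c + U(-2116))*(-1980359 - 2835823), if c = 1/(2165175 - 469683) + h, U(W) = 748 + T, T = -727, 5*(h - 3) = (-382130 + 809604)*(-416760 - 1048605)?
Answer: 170503343473290936217375/282582 ≈ 6.0338e+17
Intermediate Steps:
h = -125281087599 (h = 3 + ((-382130 + 809604)*(-416760 - 1048605))/5 = 3 + (427474*(-1465365))/5 = 3 + (1/5)*(-626405438010) = 3 - 125281087602 = -125281087599)
U(W) = 21 (U(W) = 748 - 727 = 21)
c = -212413081775403707/1695492 (c = 1/(2165175 - 469683) - 125281087599 = 1/1695492 - 125281087599 = -212413081775403707/1695492 ≈ -1.2528e+11)
(c + U(-2116))*(-1980359 - 2835823) = (-212413081775403707/1695492 + 21)*(-1980359 - 2835823) = -212413081739798375/1695492*(-4816182) = 170503343473290936217375/282582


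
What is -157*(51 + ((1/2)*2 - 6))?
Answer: -7222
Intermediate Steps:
-157*(51 + ((1/2)*2 - 6)) = -157*(51 + ((1*(½))*2 - 6)) = -157*(51 + ((½)*2 - 6)) = -157*(51 + (1 - 6)) = -157*(51 - 5) = -157*46 = -7222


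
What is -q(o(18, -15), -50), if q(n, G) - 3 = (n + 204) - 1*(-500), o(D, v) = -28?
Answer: -679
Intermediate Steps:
q(n, G) = 707 + n (q(n, G) = 3 + ((n + 204) - 1*(-500)) = 3 + ((204 + n) + 500) = 3 + (704 + n) = 707 + n)
-q(o(18, -15), -50) = -(707 - 28) = -1*679 = -679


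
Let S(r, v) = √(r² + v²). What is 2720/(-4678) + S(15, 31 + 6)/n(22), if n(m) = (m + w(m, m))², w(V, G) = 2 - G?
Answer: -1360/2339 + √1594/4 ≈ 9.3998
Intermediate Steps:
n(m) = 4 (n(m) = (m + (2 - m))² = 2² = 4)
2720/(-4678) + S(15, 31 + 6)/n(22) = 2720/(-4678) + √(15² + (31 + 6)²)/4 = 2720*(-1/4678) + √(225 + 37²)*(¼) = -1360/2339 + √(225 + 1369)*(¼) = -1360/2339 + √1594*(¼) = -1360/2339 + √1594/4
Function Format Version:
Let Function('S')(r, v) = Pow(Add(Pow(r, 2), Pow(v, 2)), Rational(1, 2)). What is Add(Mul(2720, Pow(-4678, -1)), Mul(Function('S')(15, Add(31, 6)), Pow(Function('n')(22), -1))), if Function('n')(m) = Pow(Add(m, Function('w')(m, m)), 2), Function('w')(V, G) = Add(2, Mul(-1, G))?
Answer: Add(Rational(-1360, 2339), Mul(Rational(1, 4), Pow(1594, Rational(1, 2)))) ≈ 9.3998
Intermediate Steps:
Function('n')(m) = 4 (Function('n')(m) = Pow(Add(m, Add(2, Mul(-1, m))), 2) = Pow(2, 2) = 4)
Add(Mul(2720, Pow(-4678, -1)), Mul(Function('S')(15, Add(31, 6)), Pow(Function('n')(22), -1))) = Add(Mul(2720, Pow(-4678, -1)), Mul(Pow(Add(Pow(15, 2), Pow(Add(31, 6), 2)), Rational(1, 2)), Pow(4, -1))) = Add(Mul(2720, Rational(-1, 4678)), Mul(Pow(Add(225, Pow(37, 2)), Rational(1, 2)), Rational(1, 4))) = Add(Rational(-1360, 2339), Mul(Pow(Add(225, 1369), Rational(1, 2)), Rational(1, 4))) = Add(Rational(-1360, 2339), Mul(Pow(1594, Rational(1, 2)), Rational(1, 4))) = Add(Rational(-1360, 2339), Mul(Rational(1, 4), Pow(1594, Rational(1, 2))))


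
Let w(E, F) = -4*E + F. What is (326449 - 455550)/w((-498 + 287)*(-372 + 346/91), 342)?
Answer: 11748191/28247942 ≈ 0.41590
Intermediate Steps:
w(E, F) = F - 4*E
(326449 - 455550)/w((-498 + 287)*(-372 + 346/91), 342) = (326449 - 455550)/(342 - 4*(-498 + 287)*(-372 + 346/91)) = -129101/(342 - (-844)*(-372 + 346*(1/91))) = -129101/(342 - (-844)*(-372 + 346/91)) = -129101/(342 - (-844)*(-33506)/91) = -129101/(342 - 4*7069766/91) = -129101/(342 - 28279064/91) = -129101/(-28247942/91) = -129101*(-91/28247942) = 11748191/28247942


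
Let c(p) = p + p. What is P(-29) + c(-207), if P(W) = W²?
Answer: 427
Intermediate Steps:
c(p) = 2*p
P(-29) + c(-207) = (-29)² + 2*(-207) = 841 - 414 = 427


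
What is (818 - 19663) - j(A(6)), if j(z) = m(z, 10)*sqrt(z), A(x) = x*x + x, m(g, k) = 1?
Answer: -18845 - sqrt(42) ≈ -18851.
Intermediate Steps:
A(x) = x + x**2 (A(x) = x**2 + x = x + x**2)
j(z) = sqrt(z) (j(z) = 1*sqrt(z) = sqrt(z))
(818 - 19663) - j(A(6)) = (818 - 19663) - sqrt(6*(1 + 6)) = -18845 - sqrt(6*7) = -18845 - sqrt(42)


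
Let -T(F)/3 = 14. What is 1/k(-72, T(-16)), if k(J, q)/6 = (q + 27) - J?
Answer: 1/342 ≈ 0.0029240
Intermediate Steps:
T(F) = -42 (T(F) = -3*14 = -42)
k(J, q) = 162 - 6*J + 6*q (k(J, q) = 6*((q + 27) - J) = 6*((27 + q) - J) = 6*(27 + q - J) = 162 - 6*J + 6*q)
1/k(-72, T(-16)) = 1/(162 - 6*(-72) + 6*(-42)) = 1/(162 + 432 - 252) = 1/342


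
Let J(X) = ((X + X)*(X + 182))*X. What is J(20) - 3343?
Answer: 158257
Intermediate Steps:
J(X) = 2*X²*(182 + X) (J(X) = ((2*X)*(182 + X))*X = (2*X*(182 + X))*X = 2*X²*(182 + X))
J(20) - 3343 = 2*20²*(182 + 20) - 3343 = 2*400*202 - 3343 = 161600 - 3343 = 158257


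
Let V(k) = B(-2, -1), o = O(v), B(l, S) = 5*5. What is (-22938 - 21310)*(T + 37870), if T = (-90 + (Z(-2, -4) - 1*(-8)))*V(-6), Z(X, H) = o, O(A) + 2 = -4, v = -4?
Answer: -1578326160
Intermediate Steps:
B(l, S) = 25
O(A) = -6 (O(A) = -2 - 4 = -6)
o = -6
Z(X, H) = -6
V(k) = 25
T = -2200 (T = (-90 + (-6 - 1*(-8)))*25 = (-90 + (-6 + 8))*25 = (-90 + 2)*25 = -88*25 = -2200)
(-22938 - 21310)*(T + 37870) = (-22938 - 21310)*(-2200 + 37870) = -44248*35670 = -1578326160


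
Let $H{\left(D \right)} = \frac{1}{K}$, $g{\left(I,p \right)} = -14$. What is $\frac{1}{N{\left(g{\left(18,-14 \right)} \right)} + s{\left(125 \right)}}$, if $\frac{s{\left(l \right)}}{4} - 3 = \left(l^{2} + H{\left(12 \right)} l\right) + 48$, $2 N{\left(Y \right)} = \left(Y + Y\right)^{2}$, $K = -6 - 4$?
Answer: $\frac{1}{63046} \approx 1.5861 \cdot 10^{-5}$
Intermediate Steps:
$K = -10$
$H{\left(D \right)} = - \frac{1}{10}$ ($H{\left(D \right)} = \frac{1}{-10} = - \frac{1}{10}$)
$N{\left(Y \right)} = 2 Y^{2}$ ($N{\left(Y \right)} = \frac{\left(Y + Y\right)^{2}}{2} = \frac{\left(2 Y\right)^{2}}{2} = \frac{4 Y^{2}}{2} = 2 Y^{2}$)
$s{\left(l \right)} = 204 + 4 l^{2} - \frac{2 l}{5}$ ($s{\left(l \right)} = 12 + 4 \left(\left(l^{2} - \frac{l}{10}\right) + 48\right) = 12 + 4 \left(48 + l^{2} - \frac{l}{10}\right) = 12 + \left(192 + 4 l^{2} - \frac{2 l}{5}\right) = 204 + 4 l^{2} - \frac{2 l}{5}$)
$\frac{1}{N{\left(g{\left(18,-14 \right)} \right)} + s{\left(125 \right)}} = \frac{1}{2 \left(-14\right)^{2} + \left(204 + 4 \cdot 125^{2} - 50\right)} = \frac{1}{2 \cdot 196 + \left(204 + 4 \cdot 15625 - 50\right)} = \frac{1}{392 + \left(204 + 62500 - 50\right)} = \frac{1}{392 + 62654} = \frac{1}{63046}$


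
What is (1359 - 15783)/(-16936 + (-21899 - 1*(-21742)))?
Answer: 14424/17093 ≈ 0.84385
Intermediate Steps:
(1359 - 15783)/(-16936 + (-21899 - 1*(-21742))) = -14424/(-16936 + (-21899 + 21742)) = -14424/(-16936 - 157) = -14424/(-17093) = -14424*(-1/17093) = 14424/17093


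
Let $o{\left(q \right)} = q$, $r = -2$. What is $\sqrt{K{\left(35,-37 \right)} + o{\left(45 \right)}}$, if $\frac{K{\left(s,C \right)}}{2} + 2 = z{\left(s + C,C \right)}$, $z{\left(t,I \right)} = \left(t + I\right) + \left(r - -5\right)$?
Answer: $i \sqrt{31} \approx 5.5678 i$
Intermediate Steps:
$z{\left(t,I \right)} = 3 + I + t$ ($z{\left(t,I \right)} = \left(t + I\right) - -3 = \left(I + t\right) + \left(-2 + 5\right) = \left(I + t\right) + 3 = 3 + I + t$)
$K{\left(s,C \right)} = 2 + 2 s + 4 C$ ($K{\left(s,C \right)} = -4 + 2 \left(3 + C + \left(s + C\right)\right) = -4 + 2 \left(3 + C + \left(C + s\right)\right) = -4 + 2 \left(3 + s + 2 C\right) = -4 + \left(6 + 2 s + 4 C\right) = 2 + 2 s + 4 C$)
$\sqrt{K{\left(35,-37 \right)} + o{\left(45 \right)}} = \sqrt{\left(2 + 2 \cdot 35 + 4 \left(-37\right)\right) + 45} = \sqrt{\left(2 + 70 - 148\right) + 45} = \sqrt{-76 + 45} = \sqrt{-31} = i \sqrt{31}$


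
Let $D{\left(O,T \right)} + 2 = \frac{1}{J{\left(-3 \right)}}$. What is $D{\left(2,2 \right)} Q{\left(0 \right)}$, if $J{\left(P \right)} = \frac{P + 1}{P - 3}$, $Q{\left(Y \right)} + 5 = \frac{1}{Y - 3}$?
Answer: $- \frac{16}{3} \approx -5.3333$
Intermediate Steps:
$Q{\left(Y \right)} = -5 + \frac{1}{-3 + Y}$ ($Q{\left(Y \right)} = -5 + \frac{1}{Y - 3} = -5 + \frac{1}{-3 + Y}$)
$J{\left(P \right)} = \frac{1 + P}{-3 + P}$
$D{\left(O,T \right)} = 1$ ($D{\left(O,T \right)} = -2 + \frac{1}{\frac{1}{-3 - 3} \left(1 - 3\right)} = -2 + \frac{1}{\frac{1}{-6} \left(-2\right)} = -2 + \frac{1}{\left(- \frac{1}{6}\right) \left(-2\right)} = -2 + \frac{1}{\frac{1}{3}} = -2 + 3 = 1$)
$D{\left(2,2 \right)} Q{\left(0 \right)} = 1 \frac{16 - 0}{-3 + 0} = 1 \frac{16 + 0}{-3} = 1 \left(\left(- \frac{1}{3}\right) 16\right) = 1 \left(- \frac{16}{3}\right) = - \frac{16}{3}$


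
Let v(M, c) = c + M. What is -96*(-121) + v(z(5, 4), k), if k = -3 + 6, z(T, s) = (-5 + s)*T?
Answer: 11614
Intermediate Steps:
z(T, s) = T*(-5 + s)
k = 3
v(M, c) = M + c
-96*(-121) + v(z(5, 4), k) = -96*(-121) + (5*(-5 + 4) + 3) = 11616 + (5*(-1) + 3) = 11616 + (-5 + 3) = 11616 - 2 = 11614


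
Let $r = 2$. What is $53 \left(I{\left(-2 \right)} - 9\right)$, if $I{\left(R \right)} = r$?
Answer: $-371$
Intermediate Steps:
$I{\left(R \right)} = 2$
$53 \left(I{\left(-2 \right)} - 9\right) = 53 \left(2 - 9\right) = 53 \left(-7\right) = -371$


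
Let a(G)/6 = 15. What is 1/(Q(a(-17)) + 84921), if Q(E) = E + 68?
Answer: 1/85079 ≈ 1.1754e-5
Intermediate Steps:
a(G) = 90 (a(G) = 6*15 = 90)
Q(E) = 68 + E
1/(Q(a(-17)) + 84921) = 1/((68 + 90) + 84921) = 1/(158 + 84921) = 1/85079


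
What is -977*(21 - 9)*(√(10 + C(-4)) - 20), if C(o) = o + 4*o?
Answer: 234480 - 11724*I*√10 ≈ 2.3448e+5 - 37075.0*I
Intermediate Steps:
C(o) = 5*o
-977*(21 - 9)*(√(10 + C(-4)) - 20) = -977*(21 - 9)*(√(10 + 5*(-4)) - 20) = -11724*(√(10 - 20) - 20) = -11724*(√(-10) - 20) = -11724*(I*√10 - 20) = -11724*(-20 + I*√10) = -977*(-240 + 12*I*√10) = 234480 - 11724*I*√10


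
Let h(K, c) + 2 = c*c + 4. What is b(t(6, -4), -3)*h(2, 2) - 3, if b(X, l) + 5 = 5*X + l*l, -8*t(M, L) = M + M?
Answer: -24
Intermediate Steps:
h(K, c) = 2 + c**2 (h(K, c) = -2 + (c*c + 4) = -2 + (c**2 + 4) = -2 + (4 + c**2) = 2 + c**2)
t(M, L) = -M/4 (t(M, L) = -(M + M)/8 = -M/4)
b(X, l) = -5 + l**2 + 5*X (b(X, l) = -5 + (5*X + l*l) = -5 + (5*X + l**2) = -5 + (l**2 + 5*X) = -5 + l**2 + 5*X)
b(t(6, -4), -3)*h(2, 2) - 3 = (-5 + (-3)**2 + 5*(-1/4*6))*(2 + 2**2) - 3 = (-5 + 9 + 5*(-3/2))*(2 + 4) - 3 = (-5 + 9 - 15/2)*6 - 3 = -7/2*6 - 3 = -21 - 3 = -24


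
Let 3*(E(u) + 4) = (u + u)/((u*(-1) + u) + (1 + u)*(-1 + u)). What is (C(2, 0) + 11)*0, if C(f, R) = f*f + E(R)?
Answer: 0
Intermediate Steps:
E(u) = -4 + 2*u/(3*(1 + u)*(-1 + u)) (E(u) = -4 + ((u + u)/((u*(-1) + u) + (1 + u)*(-1 + u)))/3 = -4 + ((2*u)/((-u + u) + (1 + u)*(-1 + u)))/3 = -4 + ((2*u)/(0 + (1 + u)*(-1 + u)))/3 = -4 + ((2*u)/(((1 + u)*(-1 + u))))/3 = -4 + ((2*u)*(1/((1 + u)*(-1 + u))))/3 = -4 + (2*u/((1 + u)*(-1 + u)))/3 = -4 + 2*u/(3*(1 + u)*(-1 + u)))
C(f, R) = f² + 2*(6 + R - 6*R²)/(3*(-1 + R²)) (C(f, R) = f*f + 2*(6 + R - 6*R²)/(3*(-1 + R²)) = f² + 2*(6 + R - 6*R²)/(3*(-1 + R²)))
(C(2, 0) + 11)*0 = ((12 - 12*0² + 2*0 + 3*2²*(-1 + 0²))/(3*(-1 + 0²)) + 11)*0 = ((12 - 12*0 + 0 + 3*4*(-1 + 0))/(3*(-1 + 0)) + 11)*0 = ((⅓)*(12 + 0 + 0 + 3*4*(-1))/(-1) + 11)*0 = ((⅓)*(-1)*(12 + 0 + 0 - 12) + 11)*0 = ((⅓)*(-1)*0 + 11)*0 = (0 + 11)*0 = 11*0 = 0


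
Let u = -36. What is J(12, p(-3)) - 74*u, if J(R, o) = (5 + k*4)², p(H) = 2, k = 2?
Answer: 2833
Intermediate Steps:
J(R, o) = 169 (J(R, o) = (5 + 2*4)² = (5 + 8)² = 13² = 169)
J(12, p(-3)) - 74*u = 169 - 74*(-36) = 169 + 2664 = 2833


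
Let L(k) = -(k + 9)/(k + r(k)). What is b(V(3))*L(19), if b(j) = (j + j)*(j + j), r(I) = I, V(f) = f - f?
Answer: 0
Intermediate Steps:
V(f) = 0
L(k) = -(9 + k)/(2*k) (L(k) = -(k + 9)/(k + k) = -(9 + k)/(2*k))
b(j) = 4*j² (b(j) = (2*j)*(2*j) = 4*j²)
b(V(3))*L(19) = (4*0²)*((½)*(-9 - 1*19)/19) = (4*0)*((½)*(1/19)*(-9 - 19)) = 0*((½)*(1/19)*(-28)) = 0*(-14/19) = 0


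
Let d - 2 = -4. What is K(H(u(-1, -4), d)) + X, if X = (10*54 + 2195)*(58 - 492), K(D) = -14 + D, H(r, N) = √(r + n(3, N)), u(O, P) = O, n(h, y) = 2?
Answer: -1187003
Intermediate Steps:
d = -2 (d = 2 - 4 = -2)
H(r, N) = √(2 + r) (H(r, N) = √(r + 2) = √(2 + r))
X = -1186990 (X = (540 + 2195)*(-434) = 2735*(-434) = -1186990)
K(H(u(-1, -4), d)) + X = (-14 + √(2 - 1)) - 1186990 = (-14 + √1) - 1186990 = (-14 + 1) - 1186990 = -13 - 1186990 = -1187003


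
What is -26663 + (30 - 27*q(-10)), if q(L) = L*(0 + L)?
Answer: -29333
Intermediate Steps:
q(L) = L**2 (q(L) = L*L = L**2)
-26663 + (30 - 27*q(-10)) = -26663 + (30 - 27*(-10)**2) = -26663 + (30 - 27*100) = -26663 + (30 - 2700) = -26663 - 2670 = -29333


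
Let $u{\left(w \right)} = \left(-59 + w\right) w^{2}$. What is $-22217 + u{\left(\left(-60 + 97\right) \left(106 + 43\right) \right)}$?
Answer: $165764321509$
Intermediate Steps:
$u{\left(w \right)} = w^{2} \left(-59 + w\right)$
$-22217 + u{\left(\left(-60 + 97\right) \left(106 + 43\right) \right)} = -22217 + \left(\left(-60 + 97\right) \left(106 + 43\right)\right)^{2} \left(-59 + \left(-60 + 97\right) \left(106 + 43\right)\right) = -22217 + \left(37 \cdot 149\right)^{2} \left(-59 + 37 \cdot 149\right) = -22217 + 5513^{2} \left(-59 + 5513\right) = -22217 + 30393169 \cdot 5454 = -22217 + 165764343726 = 165764321509$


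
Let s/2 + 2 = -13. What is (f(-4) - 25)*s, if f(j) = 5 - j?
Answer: 480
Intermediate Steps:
s = -30 (s = -4 + 2*(-13) = -4 - 26 = -30)
(f(-4) - 25)*s = ((5 - 1*(-4)) - 25)*(-30) = ((5 + 4) - 25)*(-30) = (9 - 25)*(-30) = -16*(-30) = 480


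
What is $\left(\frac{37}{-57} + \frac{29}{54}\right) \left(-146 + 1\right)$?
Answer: $\frac{16675}{1026} \approx 16.252$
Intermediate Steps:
$\left(\frac{37}{-57} + \frac{29}{54}\right) \left(-146 + 1\right) = \left(37 \left(- \frac{1}{57}\right) + 29 \cdot \frac{1}{54}\right) \left(-145\right) = \left(- \frac{37}{57} + \frac{29}{54}\right) \left(-145\right) = \left(- \frac{115}{1026}\right) \left(-145\right) = \frac{16675}{1026}$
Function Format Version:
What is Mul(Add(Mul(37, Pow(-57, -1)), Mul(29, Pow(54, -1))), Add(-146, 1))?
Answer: Rational(16675, 1026) ≈ 16.252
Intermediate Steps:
Mul(Add(Mul(37, Pow(-57, -1)), Mul(29, Pow(54, -1))), Add(-146, 1)) = Mul(Add(Mul(37, Rational(-1, 57)), Mul(29, Rational(1, 54))), -145) = Mul(Add(Rational(-37, 57), Rational(29, 54)), -145) = Mul(Rational(-115, 1026), -145) = Rational(16675, 1026)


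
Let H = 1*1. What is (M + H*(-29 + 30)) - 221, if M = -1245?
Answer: -1465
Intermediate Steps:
H = 1
(M + H*(-29 + 30)) - 221 = (-1245 + 1*(-29 + 30)) - 221 = (-1245 + 1*1) - 221 = (-1245 + 1) - 221 = -1244 - 221 = -1465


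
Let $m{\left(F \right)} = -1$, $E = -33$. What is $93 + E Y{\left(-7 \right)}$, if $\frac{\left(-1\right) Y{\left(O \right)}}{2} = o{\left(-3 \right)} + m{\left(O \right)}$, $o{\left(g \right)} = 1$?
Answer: $93$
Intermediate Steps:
$Y{\left(O \right)} = 0$ ($Y{\left(O \right)} = - 2 \left(1 - 1\right) = \left(-2\right) 0 = 0$)
$93 + E Y{\left(-7 \right)} = 93 - 0 = 93 + 0 = 93$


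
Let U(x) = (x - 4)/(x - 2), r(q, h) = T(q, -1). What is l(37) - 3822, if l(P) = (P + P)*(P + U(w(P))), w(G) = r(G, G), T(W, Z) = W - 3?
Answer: -8117/8 ≈ -1014.6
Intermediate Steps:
T(W, Z) = -3 + W
r(q, h) = -3 + q
w(G) = -3 + G
U(x) = (-4 + x)/(-2 + x)
l(P) = 2*P*(P + (-7 + P)/(-5 + P)) (l(P) = (P + P)*(P + (-4 + (-3 + P))/(-2 + (-3 + P))) = (2*P)*(P + (-7 + P)/(-5 + P)) = 2*P*(P + (-7 + P)/(-5 + P)))
l(37) - 3822 = 2*37*(-7 + 37 + 37*(-5 + 37))/(-5 + 37) - 3822 = 2*37*(-7 + 37 + 37*32)/32 - 3822 = 2*37*(1/32)*(-7 + 37 + 1184) - 3822 = 2*37*(1/32)*1214 - 3822 = 22459/8 - 3822 = -8117/8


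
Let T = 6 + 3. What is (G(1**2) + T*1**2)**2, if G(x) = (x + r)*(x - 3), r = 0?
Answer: 49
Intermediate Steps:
T = 9
G(x) = x*(-3 + x) (G(x) = (x + 0)*(x - 3) = x*(-3 + x))
(G(1**2) + T*1**2)**2 = (1**2*(-3 + 1**2) + 9*1**2)**2 = (1*(-3 + 1) + 9*1)**2 = (1*(-2) + 9)**2 = (-2 + 9)**2 = 7**2 = 49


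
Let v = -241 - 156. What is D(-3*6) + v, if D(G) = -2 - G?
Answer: -381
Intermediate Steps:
v = -397
D(-3*6) + v = (-2 - (-3)*6) - 397 = (-2 - 1*(-18)) - 397 = (-2 + 18) - 397 = 16 - 397 = -381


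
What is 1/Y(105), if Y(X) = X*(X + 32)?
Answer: 1/14385 ≈ 6.9517e-5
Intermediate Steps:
Y(X) = X*(32 + X)
1/Y(105) = 1/(105*(32 + 105)) = 1/(105*137) = 1/14385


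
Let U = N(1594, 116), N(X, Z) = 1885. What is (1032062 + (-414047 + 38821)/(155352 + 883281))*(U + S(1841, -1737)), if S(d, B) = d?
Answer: 1331341128816840/346211 ≈ 3.8455e+9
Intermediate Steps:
U = 1885
(1032062 + (-414047 + 38821)/(155352 + 883281))*(U + S(1841, -1737)) = (1032062 + (-414047 + 38821)/(155352 + 883281))*(1885 + 1841) = (1032062 - 375226/1038633)*3726 = (1071933276020/1038633)*3726 = 1331341128816840/346211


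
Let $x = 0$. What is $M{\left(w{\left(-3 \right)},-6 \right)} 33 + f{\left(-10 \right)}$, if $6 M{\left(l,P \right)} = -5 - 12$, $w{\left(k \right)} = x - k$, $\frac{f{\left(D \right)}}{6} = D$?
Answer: $- \frac{307}{2} \approx -153.5$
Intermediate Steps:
$f{\left(D \right)} = 6 D$
$w{\left(k \right)} = - k$ ($w{\left(k \right)} = 0 - k = - k$)
$M{\left(l,P \right)} = - \frac{17}{6}$ ($M{\left(l,P \right)} = \frac{-5 - 12}{6} = \frac{1}{6} \left(-17\right) = - \frac{17}{6}$)
$M{\left(w{\left(-3 \right)},-6 \right)} 33 + f{\left(-10 \right)} = \left(- \frac{17}{6}\right) 33 + 6 \left(-10\right) = - \frac{187}{2} - 60 = - \frac{307}{2}$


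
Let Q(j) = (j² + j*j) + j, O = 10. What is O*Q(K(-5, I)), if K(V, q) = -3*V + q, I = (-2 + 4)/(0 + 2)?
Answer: 5280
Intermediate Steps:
I = 1 (I = 2/2 = 2*(½) = 1)
K(V, q) = q - 3*V
Q(j) = j + 2*j² (Q(j) = (j² + j²) + j = 2*j² + j = j + 2*j²)
O*Q(K(-5, I)) = 10*((1 - 3*(-5))*(1 + 2*(1 - 3*(-5)))) = 10*((1 + 15)*(1 + 2*(1 + 15))) = 10*(16*(1 + 2*16)) = 10*(16*(1 + 32)) = 10*(16*33) = 10*528 = 5280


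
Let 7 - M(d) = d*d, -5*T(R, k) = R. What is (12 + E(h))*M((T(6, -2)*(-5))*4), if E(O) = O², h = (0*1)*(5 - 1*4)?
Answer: -6828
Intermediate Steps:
T(R, k) = -R/5
h = 0 (h = 0*(5 - 4) = 0*1 = 0)
M(d) = 7 - d² (M(d) = 7 - d*d = 7 - d²)
(12 + E(h))*M((T(6, -2)*(-5))*4) = (12 + 0²)*(7 - ((-⅕*6*(-5))*4)²) = (12 + 0)*(7 - (-6/5*(-5)*4)²) = 12*(7 - (6*4)²) = 12*(7 - 1*24²) = 12*(7 - 1*576) = 12*(7 - 576) = 12*(-569) = -6828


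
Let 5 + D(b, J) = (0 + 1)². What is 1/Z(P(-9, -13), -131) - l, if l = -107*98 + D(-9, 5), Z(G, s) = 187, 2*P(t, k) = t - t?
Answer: 1961631/187 ≈ 10490.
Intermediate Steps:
P(t, k) = 0 (P(t, k) = (t - t)/2 = (½)*0 = 0)
D(b, J) = -4 (D(b, J) = -5 + (0 + 1)² = -5 + 1² = -5 + 1 = -4)
l = -10490 (l = -107*98 - 4 = -10486 - 4 = -10490)
1/Z(P(-9, -13), -131) - l = 1/187 - 1*(-10490) = 1/187 + 10490 = 1961631/187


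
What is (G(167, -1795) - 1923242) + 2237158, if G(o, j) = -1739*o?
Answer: 23503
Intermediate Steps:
(G(167, -1795) - 1923242) + 2237158 = (-1739*167 - 1923242) + 2237158 = (-290413 - 1923242) + 2237158 = -2213655 + 2237158 = 23503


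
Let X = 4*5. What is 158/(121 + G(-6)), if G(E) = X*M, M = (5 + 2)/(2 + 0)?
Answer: 158/191 ≈ 0.82722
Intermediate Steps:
X = 20
M = 7/2 ≈ 3.5000
G(E) = 70 (G(E) = 20*(7/2) = 70)
158/(121 + G(-6)) = 158/(121 + 70) = 158/191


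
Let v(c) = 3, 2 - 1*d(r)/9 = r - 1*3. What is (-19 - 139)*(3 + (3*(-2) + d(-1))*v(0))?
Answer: -23226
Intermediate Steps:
d(r) = 45 - 9*r (d(r) = 18 - 9*(r - 1*3) = 18 - 9*(r - 3) = 18 - 9*(-3 + r) = 18 + (27 - 9*r) = 45 - 9*r)
(-19 - 139)*(3 + (3*(-2) + d(-1))*v(0)) = (-19 - 139)*(3 + (3*(-2) + (45 - 9*(-1)))*3) = -158*(3 + (-6 + (45 + 9))*3) = -158*(3 + (-6 + 54)*3) = -158*(3 + 48*3) = -158*(3 + 144) = -158*147 = -23226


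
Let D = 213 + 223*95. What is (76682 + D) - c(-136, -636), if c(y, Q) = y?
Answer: 98216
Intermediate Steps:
D = 21398 (D = 213 + 21185 = 21398)
(76682 + D) - c(-136, -636) = (76682 + 21398) - 1*(-136) = 98080 + 136 = 98216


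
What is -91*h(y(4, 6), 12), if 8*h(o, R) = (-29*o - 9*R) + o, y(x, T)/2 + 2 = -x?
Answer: -5187/2 ≈ -2593.5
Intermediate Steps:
y(x, T) = -4 - 2*x (y(x, T) = -4 + 2*(-x) = -4 - 2*x)
h(o, R) = -9*R/8 - 7*o/2 (h(o, R) = ((-29*o - 9*R) + o)/8 = (-28*o - 9*R)/8 = -9*R/8 - 7*o/2)
-91*h(y(4, 6), 12) = -91*(-9/8*12 - 7*(-4 - 2*4)/2) = -91*(-27/2 - 7*(-4 - 8)/2) = -91*(-27/2 - 7/2*(-12)) = -91*(-27/2 + 42) = -91*57/2 = -5187/2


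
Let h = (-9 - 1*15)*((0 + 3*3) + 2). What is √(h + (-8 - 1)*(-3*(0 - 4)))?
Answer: 2*I*√93 ≈ 19.287*I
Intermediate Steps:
h = -264 (h = (-9 - 15)*((0 + 9) + 2) = -24*(9 + 2) = -24*11 = -264)
√(h + (-8 - 1)*(-3*(0 - 4))) = √(-264 + (-8 - 1)*(-3*(0 - 4))) = √(-264 - (-27)*(-4)) = √(-264 - 9*12) = √(-264 - 108) = √(-372) = 2*I*√93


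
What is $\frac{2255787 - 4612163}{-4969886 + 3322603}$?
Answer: $\frac{214216}{149753} \approx 1.4305$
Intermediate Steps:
$\frac{2255787 - 4612163}{-4969886 + 3322603} = - \frac{2356376}{-1647283} = \left(-2356376\right) \left(- \frac{1}{1647283}\right) = \frac{214216}{149753}$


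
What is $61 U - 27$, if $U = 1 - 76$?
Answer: $-4602$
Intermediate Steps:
$U = -75$ ($U = 1 - 76 = -75$)
$61 U - 27 = 61 \left(-75\right) - 27 = -4575 - 27 = -4602$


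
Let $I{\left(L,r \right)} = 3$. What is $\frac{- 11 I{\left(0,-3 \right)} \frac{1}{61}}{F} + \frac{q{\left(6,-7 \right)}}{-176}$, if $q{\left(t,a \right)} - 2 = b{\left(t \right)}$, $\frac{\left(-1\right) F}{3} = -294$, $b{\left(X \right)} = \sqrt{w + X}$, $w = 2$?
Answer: $- \frac{9451}{789096} - \frac{\sqrt{2}}{88} \approx -0.028048$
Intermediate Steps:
$b{\left(X \right)} = \sqrt{2 + X}$
$F = 882$ ($F = \left(-3\right) \left(-294\right) = 882$)
$q{\left(t,a \right)} = 2 + \sqrt{2 + t}$
$\frac{- 11 I{\left(0,-3 \right)} \frac{1}{61}}{F} + \frac{q{\left(6,-7 \right)}}{-176} = \frac{\left(-11\right) 3 \cdot \frac{1}{61}}{882} + \frac{2 + \sqrt{2 + 6}}{-176} = \left(-33\right) \frac{1}{61} \cdot \frac{1}{882} + \left(2 + \sqrt{8}\right) \left(- \frac{1}{176}\right) = \left(- \frac{33}{61}\right) \frac{1}{882} + \left(2 + 2 \sqrt{2}\right) \left(- \frac{1}{176}\right) = - \frac{11}{17934} - \left(\frac{1}{88} + \frac{\sqrt{2}}{88}\right) = - \frac{9451}{789096} - \frac{\sqrt{2}}{88}$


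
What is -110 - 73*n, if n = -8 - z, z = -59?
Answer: -3833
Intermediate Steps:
n = 51 (n = -8 - 1*(-59) = -8 + 59 = 51)
-110 - 73*n = -110 - 73*51 = -110 - 3723 = -3833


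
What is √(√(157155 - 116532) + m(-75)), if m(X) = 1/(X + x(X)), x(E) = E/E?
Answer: √(-74 + 5476*√40623)/74 ≈ 14.196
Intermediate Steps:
x(E) = 1
m(X) = 1/(1 + X) (m(X) = 1/(X + 1) = 1/(1 + X))
√(√(157155 - 116532) + m(-75)) = √(√(157155 - 116532) + 1/(1 - 75)) = √(√40623 + 1/(-74)) = √(√40623 - 1/74) = √(-1/74 + √40623)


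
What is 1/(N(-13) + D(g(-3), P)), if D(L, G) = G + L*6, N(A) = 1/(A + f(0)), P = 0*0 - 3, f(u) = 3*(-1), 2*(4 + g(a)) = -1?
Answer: -16/481 ≈ -0.033264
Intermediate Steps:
g(a) = -9/2 (g(a) = -4 + (1/2)*(-1) = -4 - 1/2 = -9/2)
f(u) = -3
P = -3 (P = 0 - 3 = -3)
N(A) = 1/(-3 + A) (N(A) = 1/(A - 3) = 1/(-3 + A))
D(L, G) = G + 6*L
1/(N(-13) + D(g(-3), P)) = 1/(1/(-3 - 13) + (-3 + 6*(-9/2))) = 1/(1/(-16) + (-3 - 27)) = 1/(-1/16 - 30) = 1/(-481/16) = -16/481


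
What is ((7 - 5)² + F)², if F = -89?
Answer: 7225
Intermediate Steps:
((7 - 5)² + F)² = ((7 - 5)² - 89)² = (2² - 89)² = (4 - 89)² = (-85)² = 7225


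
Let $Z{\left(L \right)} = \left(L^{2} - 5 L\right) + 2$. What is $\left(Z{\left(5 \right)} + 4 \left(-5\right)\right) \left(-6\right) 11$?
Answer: $1188$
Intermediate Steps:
$Z{\left(L \right)} = 2 + L^{2} - 5 L$
$\left(Z{\left(5 \right)} + 4 \left(-5\right)\right) \left(-6\right) 11 = \left(\left(2 + 5^{2} - 25\right) + 4 \left(-5\right)\right) \left(-6\right) 11 = \left(\left(2 + 25 - 25\right) - 20\right) \left(-6\right) 11 = \left(2 - 20\right) \left(-6\right) 11 = \left(-18\right) \left(-6\right) 11 = 108 \cdot 11 = 1188$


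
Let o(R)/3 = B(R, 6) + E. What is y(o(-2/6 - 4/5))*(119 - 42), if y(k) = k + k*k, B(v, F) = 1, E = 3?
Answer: 12012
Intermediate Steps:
o(R) = 12 (o(R) = 3*(1 + 3) = 3*4 = 12)
y(k) = k + k²
y(o(-2/6 - 4/5))*(119 - 42) = (12*(1 + 12))*(119 - 42) = (12*13)*77 = 156*77 = 12012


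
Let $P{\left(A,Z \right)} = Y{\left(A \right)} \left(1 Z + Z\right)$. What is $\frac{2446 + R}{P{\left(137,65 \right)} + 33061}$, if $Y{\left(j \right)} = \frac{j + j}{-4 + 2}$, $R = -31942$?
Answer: $- \frac{29496}{15251} \approx -1.934$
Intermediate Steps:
$Y{\left(j \right)} = - j$ ($Y{\left(j \right)} = \frac{2 j}{-2} = 2 j \left(- \frac{1}{2}\right) = - j$)
$P{\left(A,Z \right)} = - 2 A Z$ ($P{\left(A,Z \right)} = - A \left(1 Z + Z\right) = - A \left(Z + Z\right) = - A 2 Z = - 2 A Z$)
$\frac{2446 + R}{P{\left(137,65 \right)} + 33061} = \frac{2446 - 31942}{\left(-2\right) 137 \cdot 65 + 33061} = - \frac{29496}{-17810 + 33061} = - \frac{29496}{15251}$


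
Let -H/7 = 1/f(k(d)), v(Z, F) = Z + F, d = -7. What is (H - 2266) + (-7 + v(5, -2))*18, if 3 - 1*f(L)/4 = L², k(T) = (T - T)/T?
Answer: -28063/12 ≈ -2338.6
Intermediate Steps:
k(T) = 0 (k(T) = 0/T = 0)
v(Z, F) = F + Z
f(L) = 12 - 4*L²
H = -7/12 (H = -7/(12 - 4*0²) = -7/(12 - 4*0) = -7/(12 + 0) = -7/12 ≈ -0.58333)
(H - 2266) + (-7 + v(5, -2))*18 = (-7/12 - 2266) + (-7 + (-2 + 5))*18 = -27199/12 + (-7 + 3)*18 = -27199/12 - 4*18 = -27199/12 - 72 = -28063/12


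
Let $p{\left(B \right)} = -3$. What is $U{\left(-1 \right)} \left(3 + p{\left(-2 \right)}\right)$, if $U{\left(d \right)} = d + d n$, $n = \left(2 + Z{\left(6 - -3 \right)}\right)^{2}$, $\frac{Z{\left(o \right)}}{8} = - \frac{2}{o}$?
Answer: $0$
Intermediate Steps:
$Z{\left(o \right)} = - \frac{16}{o}$ ($Z{\left(o \right)} = 8 \left(- \frac{2}{o}\right) = - \frac{16}{o}$)
$n = \frac{4}{81}$ ($n = \left(2 - \frac{16}{6 - -3}\right)^{2} = \left(2 - \frac{16}{6 + 3}\right)^{2} = \left(2 - \frac{16}{9}\right)^{2} = \left(\frac{2}{9}\right)^{2} = \frac{4}{81} \approx 0.049383$)
$U{\left(d \right)} = \frac{85 d}{81}$ ($U{\left(d \right)} = d + d \frac{4}{81} = d + \frac{4 d}{81} = \frac{85 d}{81}$)
$U{\left(-1 \right)} \left(3 + p{\left(-2 \right)}\right) = \frac{85}{81} \left(-1\right) \left(3 - 3\right) = \left(- \frac{85}{81}\right) 0 = 0$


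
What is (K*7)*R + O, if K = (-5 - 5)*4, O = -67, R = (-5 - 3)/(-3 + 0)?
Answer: -2441/3 ≈ -813.67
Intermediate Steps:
R = 8/3 (R = -8/(-3) = -8*(-1/3) = 8/3 ≈ 2.6667)
K = -40 (K = -10*4 = -40)
(K*7)*R + O = -40*7*(8/3) - 67 = -280*8/3 - 67 = -2240/3 - 67 = -2441/3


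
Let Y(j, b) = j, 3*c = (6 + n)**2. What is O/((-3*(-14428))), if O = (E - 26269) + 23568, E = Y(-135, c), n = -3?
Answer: -709/10821 ≈ -0.065521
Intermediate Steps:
c = 3 (c = (6 - 3)**2/3 = (1/3)*3**2 = (1/3)*9 = 3)
E = -135
O = -2836 (O = (-135 - 26269) + 23568 = -26404 + 23568 = -2836)
O/((-3*(-14428))) = -2836/((-3*(-14428))) = -2836/43284 = -2836*1/43284 = -709/10821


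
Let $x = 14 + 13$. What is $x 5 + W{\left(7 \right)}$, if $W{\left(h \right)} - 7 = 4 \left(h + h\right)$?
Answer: $198$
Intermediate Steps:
$W{\left(h \right)} = 7 + 8 h$ ($W{\left(h \right)} = 7 + 4 \left(h + h\right) = 7 + 4 \cdot 2 h = 7 + 8 h$)
$x = 27$
$x 5 + W{\left(7 \right)} = 27 \cdot 5 + \left(7 + 8 \cdot 7\right) = 135 + \left(7 + 56\right) = 135 + 63 = 198$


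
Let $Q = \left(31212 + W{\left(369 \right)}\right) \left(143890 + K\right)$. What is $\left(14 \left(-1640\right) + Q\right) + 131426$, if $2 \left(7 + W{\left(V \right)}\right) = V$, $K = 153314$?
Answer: $9329193424$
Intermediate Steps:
$W{\left(V \right)} = -7 + \frac{V}{2}$
$Q = 9329084958$ ($Q = \left(31212 + \left(-7 + \frac{1}{2} \cdot 369\right)\right) \left(143890 + 153314\right) = \left(31212 + \left(-7 + \frac{369}{2}\right)\right) 297204 = \left(31212 + \frac{355}{2}\right) 297204 = \frac{62779}{2} \cdot 297204 = 9329084958$)
$\left(14 \left(-1640\right) + Q\right) + 131426 = \left(14 \left(-1640\right) + 9329084958\right) + 131426 = \left(-22960 + 9329084958\right) + 131426 = 9329061998 + 131426 = 9329193424$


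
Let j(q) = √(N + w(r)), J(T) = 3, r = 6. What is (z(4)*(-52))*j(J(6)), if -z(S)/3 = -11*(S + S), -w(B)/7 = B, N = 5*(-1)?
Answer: -13728*I*√47 ≈ -94114.0*I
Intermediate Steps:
N = -5
w(B) = -7*B
z(S) = 66*S (z(S) = -(-33)*(S + S) = -(-33)*2*S = -(-66)*S = 66*S)
j(q) = I*√47 (j(q) = √(-5 - 7*6) = √(-5 - 42) = √(-47) = I*√47)
(z(4)*(-52))*j(J(6)) = ((66*4)*(-52))*(I*√47) = (264*(-52))*(I*√47) = -13728*I*√47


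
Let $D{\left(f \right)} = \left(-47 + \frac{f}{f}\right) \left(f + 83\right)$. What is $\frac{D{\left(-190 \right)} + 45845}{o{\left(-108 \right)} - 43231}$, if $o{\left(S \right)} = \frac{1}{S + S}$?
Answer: $- \frac{10965672}{9337897} \approx -1.1743$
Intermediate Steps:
$o{\left(S \right)} = \frac{1}{2 S}$
$D{\left(f \right)} = -3818 - 46 f$ ($D{\left(f \right)} = \left(-47 + 1\right) \left(83 + f\right) = - 46 \left(83 + f\right) = -3818 - 46 f$)
$\frac{D{\left(-190 \right)} + 45845}{o{\left(-108 \right)} - 43231} = \frac{\left(-3818 - -8740\right) + 45845}{\frac{1}{2 \left(-108\right)} - 43231} = \frac{\left(-3818 + 8740\right) + 45845}{\frac{1}{2} \left(- \frac{1}{108}\right) - 43231} = \frac{4922 + 45845}{- \frac{1}{216} - 43231} = \frac{50767}{- \frac{9337897}{216}} = 50767 \left(- \frac{216}{9337897}\right) = - \frac{10965672}{9337897}$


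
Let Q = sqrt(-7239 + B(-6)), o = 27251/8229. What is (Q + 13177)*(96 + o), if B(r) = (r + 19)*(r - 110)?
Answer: 10768705595/8229 + 817235*I*sqrt(8747)/8229 ≈ 1.3086e+6 + 9288.2*I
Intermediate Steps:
o = 27251/8229 (o = 27251*(1/8229) = 27251/8229 ≈ 3.3116)
B(r) = (-110 + r)*(19 + r) (B(r) = (19 + r)*(-110 + r) = (-110 + r)*(19 + r))
Q = I*sqrt(8747) (Q = sqrt(-7239 + (-2090 + (-6)**2 - 91*(-6))) = sqrt(-7239 + (-2090 + 36 + 546)) = sqrt(-7239 - 1508) = sqrt(-8747) = I*sqrt(8747) ≈ 93.525*I)
(Q + 13177)*(96 + o) = (I*sqrt(8747) + 13177)*(96 + 27251/8229) = (13177 + I*sqrt(8747))*(817235/8229) = 10768705595/8229 + 817235*I*sqrt(8747)/8229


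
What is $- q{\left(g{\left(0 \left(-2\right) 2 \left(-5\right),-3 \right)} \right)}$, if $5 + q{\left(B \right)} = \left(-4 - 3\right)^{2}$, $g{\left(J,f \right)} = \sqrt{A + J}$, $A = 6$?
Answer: $-44$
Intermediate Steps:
$g{\left(J,f \right)} = \sqrt{6 + J}$
$q{\left(B \right)} = 44$ ($q{\left(B \right)} = -5 + \left(-4 - 3\right)^{2} = -5 + \left(-7\right)^{2} = -5 + 49 = 44$)
$- q{\left(g{\left(0 \left(-2\right) 2 \left(-5\right),-3 \right)} \right)} = \left(-1\right) 44 = -44$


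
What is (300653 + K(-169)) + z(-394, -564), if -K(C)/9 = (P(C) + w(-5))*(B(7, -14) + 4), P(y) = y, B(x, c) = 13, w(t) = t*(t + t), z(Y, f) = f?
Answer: 318296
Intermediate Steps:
w(t) = 2*t² (w(t) = t*(2*t) = 2*t²)
K(C) = -7650 - 153*C (K(C) = -9*(C + 2*(-5)²)*(13 + 4) = -9*(C + 2*25)*17 = -9*(C + 50)*17 = -9*(50 + C)*17 = -9*(850 + 17*C) = -7650 - 153*C)
(300653 + K(-169)) + z(-394, -564) = (300653 + (-7650 - 153*(-169))) - 564 = (300653 + (-7650 + 25857)) - 564 = (300653 + 18207) - 564 = 318860 - 564 = 318296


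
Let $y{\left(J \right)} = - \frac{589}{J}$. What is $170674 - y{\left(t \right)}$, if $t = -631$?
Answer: $\frac{107694705}{631} \approx 1.7067 \cdot 10^{5}$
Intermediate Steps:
$170674 - y{\left(t \right)} = 170674 - - \frac{589}{-631} = 170674 - \left(-589\right) \left(- \frac{1}{631}\right) = 170674 - \frac{589}{631} = \frac{107694705}{631}$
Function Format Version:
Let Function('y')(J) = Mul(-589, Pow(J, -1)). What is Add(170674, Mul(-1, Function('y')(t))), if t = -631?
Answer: Rational(107694705, 631) ≈ 1.7067e+5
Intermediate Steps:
Add(170674, Mul(-1, Function('y')(t))) = Add(170674, Mul(-1, Mul(-589, Pow(-631, -1)))) = Add(170674, Mul(-1, Mul(-589, Rational(-1, 631)))) = Add(170674, Mul(-1, Rational(589, 631))) = Add(170674, Rational(-589, 631)) = Rational(107694705, 631)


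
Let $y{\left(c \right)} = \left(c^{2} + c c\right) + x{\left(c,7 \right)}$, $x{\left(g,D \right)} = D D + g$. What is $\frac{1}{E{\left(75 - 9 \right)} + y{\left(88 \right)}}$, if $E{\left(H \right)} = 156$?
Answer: $\frac{1}{15781} \approx 6.3367 \cdot 10^{-5}$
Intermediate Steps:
$x{\left(g,D \right)} = g + D^{2}$ ($x{\left(g,D \right)} = D^{2} + g = g + D^{2}$)
$y{\left(c \right)} = 49 + c + 2 c^{2}$ ($y{\left(c \right)} = \left(c^{2} + c c\right) + \left(c + 7^{2}\right) = \left(c^{2} + c^{2}\right) + \left(c + 49\right) = 2 c^{2} + \left(49 + c\right) = 49 + c + 2 c^{2}$)
$\frac{1}{E{\left(75 - 9 \right)} + y{\left(88 \right)}} = \frac{1}{156 + \left(49 + 88 + 2 \cdot 88^{2}\right)} = \frac{1}{156 + \left(49 + 88 + 2 \cdot 7744\right)} = \frac{1}{156 + \left(49 + 88 + 15488\right)} = \frac{1}{156 + 15625} = \frac{1}{15781}$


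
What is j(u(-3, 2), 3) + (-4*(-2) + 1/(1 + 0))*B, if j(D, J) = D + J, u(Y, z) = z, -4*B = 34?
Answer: -143/2 ≈ -71.500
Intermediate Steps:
B = -17/2 (B = -¼*34 = -17/2 ≈ -8.5000)
j(u(-3, 2), 3) + (-4*(-2) + 1/(1 + 0))*B = (2 + 3) + (-4*(-2) + 1/(1 + 0))*(-17/2) = 5 + (8 + 1/1)*(-17/2) = 5 + (8 + 1)*(-17/2) = 5 + 9*(-17/2) = 5 - 153/2 = -143/2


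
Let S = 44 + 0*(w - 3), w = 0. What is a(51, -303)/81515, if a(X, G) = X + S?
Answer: 19/16303 ≈ 0.0011654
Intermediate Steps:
S = 44 (S = 44 + 0*(0 - 3) = 44 + 0*(-3) = 44 + 0 = 44)
a(X, G) = 44 + X (a(X, G) = X + 44 = 44 + X)
a(51, -303)/81515 = (44 + 51)/81515 = 95*(1/81515) = 19/16303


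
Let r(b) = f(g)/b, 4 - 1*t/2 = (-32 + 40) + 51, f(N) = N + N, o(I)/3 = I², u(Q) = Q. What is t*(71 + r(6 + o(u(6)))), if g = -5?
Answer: -444620/57 ≈ -7800.4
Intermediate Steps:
o(I) = 3*I²
f(N) = 2*N
t = -110 (t = 8 - 2*((-32 + 40) + 51) = 8 - 2*(8 + 51) = 8 - 2*59 = 8 - 118 = -110)
r(b) = -10/b (r(b) = (2*(-5))/b = -10/b)
t*(71 + r(6 + o(u(6)))) = -110*(71 - 10/(6 + 3*6²)) = -110*(71 - 10/(6 + 3*36)) = -110*(71 - 10/(6 + 108)) = -110*(71 - 10/114) = -110*(71 - 10*1/114) = -110*(71 - 5/57) = -110*4042/57 = -444620/57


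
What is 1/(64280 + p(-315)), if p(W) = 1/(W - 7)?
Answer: 322/20698159 ≈ 1.5557e-5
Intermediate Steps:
p(W) = 1/(-7 + W)
1/(64280 + p(-315)) = 1/(64280 + 1/(-7 - 315)) = 1/(64280 + 1/(-322)) = 1/(64280 - 1/322) = 1/(20698159/322) = 322/20698159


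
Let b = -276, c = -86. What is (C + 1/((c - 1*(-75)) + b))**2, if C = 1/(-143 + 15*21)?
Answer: 13225/2436804496 ≈ 5.4272e-6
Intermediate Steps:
C = 1/172 (C = 1/(-143 + 315) = 1/172 ≈ 0.0058140)
(C + 1/((c - 1*(-75)) + b))**2 = (1/172 + 1/((-86 - 1*(-75)) - 276))**2 = (1/172 + 1/((-86 + 75) - 276))**2 = (1/172 + 1/(-11 - 276))**2 = (1/172 + 1/(-287))**2 = (1/172 - 1/287)**2 = (115/49364)**2 = 13225/2436804496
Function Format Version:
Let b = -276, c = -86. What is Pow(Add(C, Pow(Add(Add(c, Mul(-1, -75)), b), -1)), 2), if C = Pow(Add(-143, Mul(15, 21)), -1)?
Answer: Rational(13225, 2436804496) ≈ 5.4272e-6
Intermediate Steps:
C = Rational(1, 172) (C = Pow(Add(-143, 315), -1) = Pow(172, -1) = Rational(1, 172) ≈ 0.0058140)
Pow(Add(C, Pow(Add(Add(c, Mul(-1, -75)), b), -1)), 2) = Pow(Add(Rational(1, 172), Pow(Add(Add(-86, Mul(-1, -75)), -276), -1)), 2) = Pow(Add(Rational(1, 172), Pow(Add(Add(-86, 75), -276), -1)), 2) = Pow(Add(Rational(1, 172), Pow(Add(-11, -276), -1)), 2) = Pow(Add(Rational(1, 172), Pow(-287, -1)), 2) = Pow(Add(Rational(1, 172), Rational(-1, 287)), 2) = Pow(Rational(115, 49364), 2) = Rational(13225, 2436804496)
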